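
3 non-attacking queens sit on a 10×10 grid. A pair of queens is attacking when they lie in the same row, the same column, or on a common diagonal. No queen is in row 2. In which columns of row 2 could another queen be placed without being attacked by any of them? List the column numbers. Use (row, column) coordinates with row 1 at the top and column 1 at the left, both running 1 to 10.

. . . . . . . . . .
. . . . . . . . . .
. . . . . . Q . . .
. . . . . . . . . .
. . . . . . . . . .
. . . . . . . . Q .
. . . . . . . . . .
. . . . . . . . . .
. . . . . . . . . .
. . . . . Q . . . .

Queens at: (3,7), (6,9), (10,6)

columns 1, 2, 3, 4, 10

(3,7) attacks row 2 at column 7 and diagonals 6, 8.
(6,9) attacks row 2 at column 9 and diagonals 5.
(10,6) attacks row 2 at column 6.
Attacked columns: {5, 6, 7, 8, 9}. Safe: {1, 2, 3, 4, 10}.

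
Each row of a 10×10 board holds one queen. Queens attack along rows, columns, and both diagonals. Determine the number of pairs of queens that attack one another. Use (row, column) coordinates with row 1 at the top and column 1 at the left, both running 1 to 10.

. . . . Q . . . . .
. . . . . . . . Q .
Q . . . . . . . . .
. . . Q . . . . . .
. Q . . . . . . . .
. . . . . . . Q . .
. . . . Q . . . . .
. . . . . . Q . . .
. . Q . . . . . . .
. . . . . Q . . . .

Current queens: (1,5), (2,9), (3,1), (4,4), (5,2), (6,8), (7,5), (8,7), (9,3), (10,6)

3

Same column: (1,5)–(7,5) (column 5).
Same diagonal: (3,1)–(7,5) (|3−7| = |1−5| = 4); (7,5)–(9,3) (|7−9| = |5−3| = 2).
Total attacking pairs: 3.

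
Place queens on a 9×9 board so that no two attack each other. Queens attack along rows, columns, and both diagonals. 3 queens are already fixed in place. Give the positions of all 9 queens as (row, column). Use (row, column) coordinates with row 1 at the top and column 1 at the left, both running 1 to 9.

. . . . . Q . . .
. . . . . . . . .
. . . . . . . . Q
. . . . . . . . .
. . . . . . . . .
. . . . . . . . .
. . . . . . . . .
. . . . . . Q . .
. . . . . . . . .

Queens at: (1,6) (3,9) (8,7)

(1,6) (2,2) (3,9) (4,5) (5,3) (6,8) (7,4) (8,7) (9,1)

Row 2: attacked by (1,6)→{5,6,7}; (3,9)→{8,9}; (8,7)→{1,7}. Safe: 2, 3, 4. Place at column 2.
Row 4: attacked by (1,6)→{3,6,9}; (2,2)→{2,4}; (3,9)→{8,9}; (8,7)→{3,7}. Safe: 1, 5. Place at column 5.
Row 5: attacked by (1,6)→{2,6}; (2,2)→{2,5}; (3,9)→{7,9}; (4,5)→{4,5,6}; (8,7)→{4,7}. Safe: 1, 3, 8. Place at column 3.
Row 6: attacked by (1,6)→{1,6}; (2,2)→{2,6}; (3,9)→{6,9}; (4,5)→{3,5,7}; (5,3)→{2,3,4}; (8,7)→{5,7,9}. Safe: 8. Place at column 8.
Row 7: attacked by (1,6)→{6}; (2,2)→{2,7}; (3,9)→{5,9}; (4,5)→{2,5,8}; (5,3)→{1,3,5}; (6,8)→{7,8,9}; (8,7)→{6,7,8}. Safe: 4. Place at column 4.
Row 9: attacked by (1,6)→{6}; (2,2)→{2,9}; (3,9)→{3,9}; (4,5)→{5}; (5,3)→{3,7}; (6,8)→{5,8}; (7,4)→{2,4,6}; (8,7)→{6,7,8}. Safe: 1. Place at column 1.
Columns [6, 2, 9, 5, 3, 8, 4, 7, 1], r−c [-5, 0, -6, -1, 2, -2, 3, 1, 8], r+c [7, 4, 12, 9, 8, 14, 11, 15, 10] are all distinct, so no two queens attack.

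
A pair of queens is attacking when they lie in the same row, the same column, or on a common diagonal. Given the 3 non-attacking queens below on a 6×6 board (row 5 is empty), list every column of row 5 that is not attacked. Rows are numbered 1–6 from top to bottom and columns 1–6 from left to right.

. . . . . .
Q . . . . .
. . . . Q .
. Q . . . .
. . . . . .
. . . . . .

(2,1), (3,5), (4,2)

(2,1) attacks row 5 at column 1 and diagonals 4.
(3,5) attacks row 5 at column 5 and diagonals 3.
(4,2) attacks row 5 at column 2 and diagonals 1, 3.
Attacked columns: {1, 2, 3, 4, 5}. Safe: {6}.

columns 6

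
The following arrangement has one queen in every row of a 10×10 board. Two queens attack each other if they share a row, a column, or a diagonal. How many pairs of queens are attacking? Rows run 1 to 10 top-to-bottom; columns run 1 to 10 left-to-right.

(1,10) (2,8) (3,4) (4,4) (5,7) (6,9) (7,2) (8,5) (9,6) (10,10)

Same column: (1,10)–(10,10) (column 10); (3,4)–(4,4) (column 4).
Same diagonal: (4,4)–(10,10) (|4−10| = |4−10| = 6); (6,9)–(9,6) (|6−9| = |9−6| = 3); (8,5)–(9,6) (|8−9| = |5−6| = 1).
Total attacking pairs: 5.

5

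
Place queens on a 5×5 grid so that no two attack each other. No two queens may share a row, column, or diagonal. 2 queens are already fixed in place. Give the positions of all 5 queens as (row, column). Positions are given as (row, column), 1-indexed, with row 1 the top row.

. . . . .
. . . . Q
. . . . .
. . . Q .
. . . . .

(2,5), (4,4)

(1,3) (2,5) (3,2) (4,4) (5,1)

Row 1: attacked by (2,5)→{4,5}; (4,4)→{1,4}. Safe: 2, 3. Place at column 3.
Row 3: attacked by (1,3)→{1,3,5}; (2,5)→{4,5}; (4,4)→{3,4,5}. Safe: 2. Place at column 2.
Row 5: attacked by (1,3)→{3}; (2,5)→{2,5}; (3,2)→{2,4}; (4,4)→{3,4,5}. Safe: 1. Place at column 1.
Columns [3, 5, 2, 4, 1], r−c [-2, -3, 1, 0, 4], r+c [4, 7, 5, 8, 6] are all distinct, so no two queens attack.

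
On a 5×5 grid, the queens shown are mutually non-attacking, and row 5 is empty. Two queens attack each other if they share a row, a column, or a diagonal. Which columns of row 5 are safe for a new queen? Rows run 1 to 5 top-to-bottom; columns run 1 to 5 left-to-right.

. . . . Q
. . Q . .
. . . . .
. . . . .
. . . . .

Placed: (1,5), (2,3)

columns 2, 4

(1,5) attacks row 5 at column 5 and diagonals 1.
(2,3) attacks row 5 at column 3.
Attacked columns: {1, 3, 5}. Safe: {2, 4}.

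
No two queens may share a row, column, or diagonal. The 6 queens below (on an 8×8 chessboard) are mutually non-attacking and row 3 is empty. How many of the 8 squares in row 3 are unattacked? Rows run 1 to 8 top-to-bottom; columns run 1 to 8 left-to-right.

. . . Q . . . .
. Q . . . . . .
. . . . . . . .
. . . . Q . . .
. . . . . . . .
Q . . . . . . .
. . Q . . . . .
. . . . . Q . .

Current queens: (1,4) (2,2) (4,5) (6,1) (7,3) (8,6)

(1,4) attacks row 3 at column 4 and diagonals 2, 6.
(2,2) attacks row 3 at column 2 and diagonals 1, 3.
(4,5) attacks row 3 at column 5 and diagonals 4, 6.
(6,1) attacks row 3 at column 1 and diagonals 4.
(7,3) attacks row 3 at column 3 and diagonals 7.
(8,6) attacks row 3 at column 6 and diagonals 1.
Attacked columns: {1, 2, 3, 4, 5, 6, 7}. Safe: {8}.

1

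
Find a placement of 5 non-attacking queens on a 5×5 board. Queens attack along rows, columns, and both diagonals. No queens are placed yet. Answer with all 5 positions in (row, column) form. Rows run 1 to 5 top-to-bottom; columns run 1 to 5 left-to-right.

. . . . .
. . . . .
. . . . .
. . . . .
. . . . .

Row 1: Safe: 1, 2, 3, 4, 5. Place at column 4.
Row 2: attacked by (1,4)→{3,4,5}. Safe: 1, 2. Place at column 1.
Row 3: attacked by (1,4)→{2,4}; (2,1)→{1,2}. Safe: 3, 5. Place at column 3.
Row 4: attacked by (1,4)→{1,4}; (2,1)→{1,3}; (3,3)→{2,3,4}. Safe: 5. Place at column 5.
Row 5: attacked by (1,4)→{4}; (2,1)→{1,4}; (3,3)→{1,3,5}; (4,5)→{4,5}. Safe: 2. Place at column 2.
Columns [4, 1, 3, 5, 2], r−c [-3, 1, 0, -1, 3], r+c [5, 3, 6, 9, 7] are all distinct, so no two queens attack.

(1,4) (2,1) (3,3) (4,5) (5,2)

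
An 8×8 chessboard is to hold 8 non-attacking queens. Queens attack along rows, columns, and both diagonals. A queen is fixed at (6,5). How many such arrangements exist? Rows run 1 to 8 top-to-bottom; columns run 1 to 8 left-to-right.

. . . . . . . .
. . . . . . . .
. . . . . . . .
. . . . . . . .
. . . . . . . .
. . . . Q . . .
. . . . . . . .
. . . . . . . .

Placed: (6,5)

12

Branch on row 1: col 1 → 0; col 2 → 2; col 3 → 2; col 4 → 1; col 6 → 3; col 7 → 2; col 8 → 2.
Sum: 0 + 2 + 2 + 1 + 3 + 2 + 2 = 12.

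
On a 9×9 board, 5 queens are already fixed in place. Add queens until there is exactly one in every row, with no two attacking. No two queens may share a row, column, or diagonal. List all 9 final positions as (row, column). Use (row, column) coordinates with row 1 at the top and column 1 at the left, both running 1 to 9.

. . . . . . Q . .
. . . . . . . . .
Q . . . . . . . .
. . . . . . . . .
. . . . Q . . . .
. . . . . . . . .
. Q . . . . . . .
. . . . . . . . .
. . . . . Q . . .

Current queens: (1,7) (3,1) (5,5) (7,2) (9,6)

(1,7) (2,9) (3,1) (4,3) (5,5) (6,8) (7,2) (8,4) (9,6)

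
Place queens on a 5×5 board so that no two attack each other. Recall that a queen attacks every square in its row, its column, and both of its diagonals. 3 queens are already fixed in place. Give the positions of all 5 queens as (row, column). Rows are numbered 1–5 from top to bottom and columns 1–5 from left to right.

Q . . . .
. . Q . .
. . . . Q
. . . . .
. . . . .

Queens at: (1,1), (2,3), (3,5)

Row 4: attacked by (1,1)→{1,4}; (2,3)→{1,3,5}; (3,5)→{4,5}. Safe: 2. Place at column 2.
Row 5: attacked by (1,1)→{1,5}; (2,3)→{3}; (3,5)→{3,5}; (4,2)→{1,2,3}. Safe: 4. Place at column 4.
Columns [1, 3, 5, 2, 4], r−c [0, -1, -2, 2, 1], r+c [2, 5, 8, 6, 9] are all distinct, so no two queens attack.

(1,1) (2,3) (3,5) (4,2) (5,4)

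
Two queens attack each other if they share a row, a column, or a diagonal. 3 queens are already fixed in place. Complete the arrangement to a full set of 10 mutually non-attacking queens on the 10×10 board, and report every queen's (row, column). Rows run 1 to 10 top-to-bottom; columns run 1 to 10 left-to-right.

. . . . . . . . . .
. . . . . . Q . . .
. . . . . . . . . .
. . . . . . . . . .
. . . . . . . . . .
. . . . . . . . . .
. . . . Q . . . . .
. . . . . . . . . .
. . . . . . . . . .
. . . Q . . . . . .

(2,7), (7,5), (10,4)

Row 1: attacked by (2,7)→{6,7,8}; (7,5)→{5}; (10,4)→{4}. Safe: 1, 2, 3, 9, 10. Place at column 1.
Row 3: attacked by (1,1)→{1,3}; (2,7)→{6,7,8}; (7,5)→{1,5,9}; (10,4)→{4}. Safe: 2, 10. Place at column 10.
Row 4: attacked by (1,1)→{1,4}; (2,7)→{5,7,9}; (3,10)→{9,10}; (7,5)→{2,5,8}; (10,4)→{4,10}. Safe: 3, 6. Place at column 6.
Row 5: attacked by (1,1)→{1,5}; (2,7)→{4,7,10}; (3,10)→{8,10}; (4,6)→{5,6,7}; (7,5)→{3,5,7}; (10,4)→{4,9}. Safe: 2. Place at column 2.
Row 6: attacked by (1,1)→{1,6}; (2,7)→{3,7}; (3,10)→{7,10}; (4,6)→{4,6,8}; (5,2)→{1,2,3}; (7,5)→{4,5,6}; (10,4)→{4,8}. Safe: 9. Place at column 9.
Row 8: attacked by (1,1)→{1,8}; (2,7)→{1,7}; (3,10)→{5,10}; (4,6)→{2,6,10}; (5,2)→{2,5}; (6,9)→{7,9}; (7,5)→{4,5,6}; (10,4)→{2,4,6}. Safe: 3. Place at column 3.
Row 9: attacked by (1,1)→{1,9}; (2,7)→{7}; (3,10)→{4,10}; (4,6)→{1,6}; (5,2)→{2,6}; (6,9)→{6,9}; (7,5)→{3,5,7}; (8,3)→{2,3,4}; (10,4)→{3,4,5}. Safe: 8. Place at column 8.
Columns [1, 7, 10, 6, 2, 9, 5, 3, 8, 4], r−c [0, -5, -7, -2, 3, -3, 2, 5, 1, 6], r+c [2, 9, 13, 10, 7, 15, 12, 11, 17, 14] are all distinct, so no two queens attack.

(1,1) (2,7) (3,10) (4,6) (5,2) (6,9) (7,5) (8,3) (9,8) (10,4)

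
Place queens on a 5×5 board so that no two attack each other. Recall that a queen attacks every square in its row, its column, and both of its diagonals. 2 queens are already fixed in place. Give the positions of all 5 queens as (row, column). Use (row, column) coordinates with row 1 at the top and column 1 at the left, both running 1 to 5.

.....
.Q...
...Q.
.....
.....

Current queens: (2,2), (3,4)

Row 1: attacked by (2,2)→{1,2,3}; (3,4)→{2,4}. Safe: 5. Place at column 5.
Row 4: attacked by (1,5)→{2,5}; (2,2)→{2,4}; (3,4)→{3,4,5}. Safe: 1. Place at column 1.
Row 5: attacked by (1,5)→{1,5}; (2,2)→{2,5}; (3,4)→{2,4}; (4,1)→{1,2}. Safe: 3. Place at column 3.
Columns [5, 2, 4, 1, 3], r−c [-4, 0, -1, 3, 2], r+c [6, 4, 7, 5, 8] are all distinct, so no two queens attack.

(1,5) (2,2) (3,4) (4,1) (5,3)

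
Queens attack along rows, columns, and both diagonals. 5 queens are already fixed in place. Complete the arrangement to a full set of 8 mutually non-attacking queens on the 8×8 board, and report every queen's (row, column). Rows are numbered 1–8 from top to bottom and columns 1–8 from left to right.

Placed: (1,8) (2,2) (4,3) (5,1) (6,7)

(1,8) (2,2) (3,5) (4,3) (5,1) (6,7) (7,4) (8,6)

Row 3: attacked by (1,8)→{6,8}; (2,2)→{1,2,3}; (4,3)→{2,3,4}; (5,1)→{1,3}; (6,7)→{4,7}. Safe: 5. Place at column 5.
Row 7: attacked by (1,8)→{2,8}; (2,2)→{2,7}; (3,5)→{1,5}; (4,3)→{3,6}; (5,1)→{1,3}; (6,7)→{6,7,8}. Safe: 4. Place at column 4.
Row 8: attacked by (1,8)→{1,8}; (2,2)→{2,8}; (3,5)→{5}; (4,3)→{3,7}; (5,1)→{1,4}; (6,7)→{5,7}; (7,4)→{3,4,5}. Safe: 6. Place at column 6.
Columns [8, 2, 5, 3, 1, 7, 4, 6], r−c [-7, 0, -2, 1, 4, -1, 3, 2], r+c [9, 4, 8, 7, 6, 13, 11, 14] are all distinct, so no two queens attack.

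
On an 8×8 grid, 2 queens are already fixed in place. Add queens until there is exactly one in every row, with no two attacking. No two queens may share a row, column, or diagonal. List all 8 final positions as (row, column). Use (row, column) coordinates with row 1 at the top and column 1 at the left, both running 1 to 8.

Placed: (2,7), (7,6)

(1,5) (2,7) (3,4) (4,1) (5,3) (6,8) (7,6) (8,2)

Row 1: attacked by (2,7)→{6,7,8}; (7,6)→{6}. Safe: 1, 2, 3, 4, 5. Place at column 5.
Row 3: attacked by (1,5)→{3,5,7}; (2,7)→{6,7,8}; (7,6)→{2,6}. Safe: 1, 4. Place at column 4.
Row 4: attacked by (1,5)→{2,5,8}; (2,7)→{5,7}; (3,4)→{3,4,5}; (7,6)→{3,6}. Safe: 1. Place at column 1.
Row 5: attacked by (1,5)→{1,5}; (2,7)→{4,7}; (3,4)→{2,4,6}; (4,1)→{1,2}; (7,6)→{4,6,8}. Safe: 3. Place at column 3.
Row 6: attacked by (1,5)→{5}; (2,7)→{3,7}; (3,4)→{1,4,7}; (4,1)→{1,3}; (5,3)→{2,3,4}; (7,6)→{5,6,7}. Safe: 8. Place at column 8.
Row 8: attacked by (1,5)→{5}; (2,7)→{1,7}; (3,4)→{4}; (4,1)→{1,5}; (5,3)→{3,6}; (6,8)→{6,8}; (7,6)→{5,6,7}. Safe: 2. Place at column 2.
Columns [5, 7, 4, 1, 3, 8, 6, 2], r−c [-4, -5, -1, 3, 2, -2, 1, 6], r+c [6, 9, 7, 5, 8, 14, 13, 10] are all distinct, so no two queens attack.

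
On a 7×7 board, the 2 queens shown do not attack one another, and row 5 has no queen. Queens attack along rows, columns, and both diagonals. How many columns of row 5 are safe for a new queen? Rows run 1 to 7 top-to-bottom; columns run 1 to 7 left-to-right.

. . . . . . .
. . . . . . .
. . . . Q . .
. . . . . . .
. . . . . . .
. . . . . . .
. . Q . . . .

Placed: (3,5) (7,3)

3

(3,5) attacks row 5 at column 5 and diagonals 3, 7.
(7,3) attacks row 5 at column 3 and diagonals 1, 5.
Attacked columns: {1, 3, 5, 7}. Safe: {2, 4, 6}.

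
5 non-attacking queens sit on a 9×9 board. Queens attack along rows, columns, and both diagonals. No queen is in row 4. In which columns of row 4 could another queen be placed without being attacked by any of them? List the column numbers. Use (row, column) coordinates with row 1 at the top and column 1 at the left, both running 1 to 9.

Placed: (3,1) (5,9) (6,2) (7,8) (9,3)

columns 6, 7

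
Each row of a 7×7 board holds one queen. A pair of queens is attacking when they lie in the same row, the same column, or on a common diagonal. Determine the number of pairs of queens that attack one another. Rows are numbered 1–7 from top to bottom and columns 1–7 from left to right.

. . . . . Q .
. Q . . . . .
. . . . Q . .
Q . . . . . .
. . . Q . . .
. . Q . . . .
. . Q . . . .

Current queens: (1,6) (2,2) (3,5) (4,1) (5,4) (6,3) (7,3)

Same column: (6,3)–(7,3) (column 3).
Same diagonal: (4,1)–(6,3) (|4−6| = |1−3| = 2); (5,4)–(6,3) (|5−6| = |4−3| = 1).
Total attacking pairs: 3.

3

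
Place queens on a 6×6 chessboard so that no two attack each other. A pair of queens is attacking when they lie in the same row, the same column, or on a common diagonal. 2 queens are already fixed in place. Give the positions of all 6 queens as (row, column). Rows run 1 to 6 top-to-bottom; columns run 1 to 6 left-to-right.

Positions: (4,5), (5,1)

(1,3) (2,6) (3,2) (4,5) (5,1) (6,4)

Row 1: attacked by (4,5)→{2,5}; (5,1)→{1,5}. Safe: 3, 4, 6. Place at column 3.
Row 2: attacked by (1,3)→{2,3,4}; (4,5)→{3,5}; (5,1)→{1,4}. Safe: 6. Place at column 6.
Row 3: attacked by (1,3)→{1,3,5}; (2,6)→{5,6}; (4,5)→{4,5,6}; (5,1)→{1,3}. Safe: 2. Place at column 2.
Row 6: attacked by (1,3)→{3}; (2,6)→{2,6}; (3,2)→{2,5}; (4,5)→{3,5}; (5,1)→{1,2}. Safe: 4. Place at column 4.
Columns [3, 6, 2, 5, 1, 4], r−c [-2, -4, 1, -1, 4, 2], r+c [4, 8, 5, 9, 6, 10] are all distinct, so no two queens attack.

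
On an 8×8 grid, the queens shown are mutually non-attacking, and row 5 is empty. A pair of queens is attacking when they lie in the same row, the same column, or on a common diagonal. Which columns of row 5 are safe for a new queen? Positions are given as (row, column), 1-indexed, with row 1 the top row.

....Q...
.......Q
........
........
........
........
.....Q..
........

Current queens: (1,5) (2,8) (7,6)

columns 2, 3, 7

(1,5) attacks row 5 at column 5 and diagonals 1.
(2,8) attacks row 5 at column 8 and diagonals 5.
(7,6) attacks row 5 at column 6 and diagonals 4, 8.
Attacked columns: {1, 4, 5, 6, 8}. Safe: {2, 3, 7}.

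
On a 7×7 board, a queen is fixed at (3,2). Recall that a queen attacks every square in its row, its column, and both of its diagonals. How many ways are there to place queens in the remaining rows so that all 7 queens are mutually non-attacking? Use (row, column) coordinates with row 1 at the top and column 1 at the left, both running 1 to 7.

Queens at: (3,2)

6

Branch on row 1: col 1 → 1; col 3 → 2; col 5 → 2; col 6 → 1; col 7 → 0.
Sum: 1 + 2 + 2 + 1 + 0 = 6.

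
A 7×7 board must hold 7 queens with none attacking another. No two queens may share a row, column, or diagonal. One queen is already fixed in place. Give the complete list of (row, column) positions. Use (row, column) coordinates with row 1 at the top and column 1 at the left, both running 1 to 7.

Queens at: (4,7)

Row 1: attacked by (4,7)→{4,7}. Safe: 1, 2, 3, 5, 6. Place at column 1.
Row 2: attacked by (1,1)→{1,2}; (4,7)→{5,7}. Safe: 3, 4, 6. Place at column 3.
Row 3: attacked by (1,1)→{1,3}; (2,3)→{2,3,4}; (4,7)→{6,7}. Safe: 5. Place at column 5.
Row 5: attacked by (1,1)→{1,5}; (2,3)→{3,6}; (3,5)→{3,5,7}; (4,7)→{6,7}. Safe: 2, 4. Place at column 2.
Row 6: attacked by (1,1)→{1,6}; (2,3)→{3,7}; (3,5)→{2,5}; (4,7)→{5,7}; (5,2)→{1,2,3}. Safe: 4. Place at column 4.
Row 7: attacked by (1,1)→{1,7}; (2,3)→{3}; (3,5)→{1,5}; (4,7)→{4,7}; (5,2)→{2,4}; (6,4)→{3,4,5}. Safe: 6. Place at column 6.
Columns [1, 3, 5, 7, 2, 4, 6], r−c [0, -1, -2, -3, 3, 2, 1], r+c [2, 5, 8, 11, 7, 10, 13] are all distinct, so no two queens attack.

(1,1) (2,3) (3,5) (4,7) (5,2) (6,4) (7,6)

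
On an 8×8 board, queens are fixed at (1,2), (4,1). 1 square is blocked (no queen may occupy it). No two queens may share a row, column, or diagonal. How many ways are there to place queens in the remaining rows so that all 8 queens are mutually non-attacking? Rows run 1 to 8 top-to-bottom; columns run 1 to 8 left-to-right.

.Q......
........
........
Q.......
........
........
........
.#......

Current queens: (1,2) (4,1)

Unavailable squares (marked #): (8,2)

2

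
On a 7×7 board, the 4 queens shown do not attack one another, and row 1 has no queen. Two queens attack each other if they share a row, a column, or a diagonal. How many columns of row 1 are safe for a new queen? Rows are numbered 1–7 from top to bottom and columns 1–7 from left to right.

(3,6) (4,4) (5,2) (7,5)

(3,6) attacks row 1 at column 6 and diagonals 4.
(4,4) attacks row 1 at column 4 and diagonals 1, 7.
(5,2) attacks row 1 at column 2 and diagonals 6.
(7,5) attacks row 1 at column 5.
Attacked columns: {1, 2, 4, 5, 6, 7}. Safe: {3}.

1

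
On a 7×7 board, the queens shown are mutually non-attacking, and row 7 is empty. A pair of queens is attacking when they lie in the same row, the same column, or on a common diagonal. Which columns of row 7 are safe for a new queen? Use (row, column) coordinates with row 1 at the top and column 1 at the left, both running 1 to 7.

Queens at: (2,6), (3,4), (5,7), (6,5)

(2,6) attacks row 7 at column 6 and diagonals 1.
(3,4) attacks row 7 at column 4.
(5,7) attacks row 7 at column 7 and diagonals 5.
(6,5) attacks row 7 at column 5 and diagonals 4, 6.
Attacked columns: {1, 4, 5, 6, 7}. Safe: {2, 3}.

columns 2, 3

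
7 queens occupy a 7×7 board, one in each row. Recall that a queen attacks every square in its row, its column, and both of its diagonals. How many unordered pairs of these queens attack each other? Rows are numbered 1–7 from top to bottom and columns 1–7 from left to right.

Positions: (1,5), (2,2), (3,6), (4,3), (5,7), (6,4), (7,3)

2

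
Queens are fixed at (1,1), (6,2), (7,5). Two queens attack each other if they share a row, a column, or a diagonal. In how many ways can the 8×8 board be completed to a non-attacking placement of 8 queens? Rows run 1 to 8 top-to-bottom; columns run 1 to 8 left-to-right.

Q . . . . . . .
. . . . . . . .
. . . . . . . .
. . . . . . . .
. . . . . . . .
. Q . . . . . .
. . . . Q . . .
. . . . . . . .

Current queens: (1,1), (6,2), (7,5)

1

Branch on row 2: col 3 → 0; col 4 → 0; col 7 → 1; col 8 → 0.
Sum: 0 + 0 + 1 + 0 = 1.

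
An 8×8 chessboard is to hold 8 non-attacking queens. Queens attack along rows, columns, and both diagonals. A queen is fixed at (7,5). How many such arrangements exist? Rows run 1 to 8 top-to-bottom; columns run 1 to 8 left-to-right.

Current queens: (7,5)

Branch on row 1: col 1 → 1; col 2 → 0; col 3 → 1; col 4 → 3; col 6 → 3; col 7 → 0; col 8 → 0.
Sum: 1 + 0 + 1 + 3 + 3 + 0 + 0 = 8.

8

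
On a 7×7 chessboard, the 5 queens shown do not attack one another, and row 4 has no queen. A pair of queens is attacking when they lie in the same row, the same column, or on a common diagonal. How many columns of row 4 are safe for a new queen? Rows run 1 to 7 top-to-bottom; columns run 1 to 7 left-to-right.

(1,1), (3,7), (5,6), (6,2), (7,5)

1

(1,1) attacks row 4 at column 1 and diagonals 4.
(3,7) attacks row 4 at column 7 and diagonals 6.
(5,6) attacks row 4 at column 6 and diagonals 5, 7.
(6,2) attacks row 4 at column 2 and diagonals 4.
(7,5) attacks row 4 at column 5 and diagonals 2.
Attacked columns: {1, 2, 4, 5, 6, 7}. Safe: {3}.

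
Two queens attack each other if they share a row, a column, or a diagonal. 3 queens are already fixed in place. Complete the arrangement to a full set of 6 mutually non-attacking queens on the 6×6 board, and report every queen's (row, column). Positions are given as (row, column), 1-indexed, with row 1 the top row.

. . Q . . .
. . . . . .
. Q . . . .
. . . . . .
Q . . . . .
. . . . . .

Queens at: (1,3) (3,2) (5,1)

(1,3) (2,6) (3,2) (4,5) (5,1) (6,4)

Row 2: attacked by (1,3)→{2,3,4}; (3,2)→{1,2,3}; (5,1)→{1,4}. Safe: 5, 6. Place at column 6.
Row 4: attacked by (1,3)→{3,6}; (2,6)→{4,6}; (3,2)→{1,2,3}; (5,1)→{1,2}. Safe: 5. Place at column 5.
Row 6: attacked by (1,3)→{3}; (2,6)→{2,6}; (3,2)→{2,5}; (4,5)→{3,5}; (5,1)→{1,2}. Safe: 4. Place at column 4.
Columns [3, 6, 2, 5, 1, 4], r−c [-2, -4, 1, -1, 4, 2], r+c [4, 8, 5, 9, 6, 10] are all distinct, so no two queens attack.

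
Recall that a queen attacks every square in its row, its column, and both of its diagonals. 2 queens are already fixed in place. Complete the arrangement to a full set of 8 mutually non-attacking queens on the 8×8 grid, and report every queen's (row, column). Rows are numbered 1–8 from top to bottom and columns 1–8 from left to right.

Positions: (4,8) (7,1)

Row 1: attacked by (4,8)→{5,8}; (7,1)→{1,7}. Safe: 2, 3, 4, 6. Place at column 3.
Row 2: attacked by (1,3)→{2,3,4}; (4,8)→{6,8}; (7,1)→{1,6}. Safe: 5, 7. Place at column 7.
Row 3: attacked by (1,3)→{1,3,5}; (2,7)→{6,7,8}; (4,8)→{7,8}; (7,1)→{1,5}. Safe: 2, 4. Place at column 2.
Row 5: attacked by (1,3)→{3,7}; (2,7)→{4,7}; (3,2)→{2,4}; (4,8)→{7,8}; (7,1)→{1,3}. Safe: 5, 6. Place at column 6.
Row 6: attacked by (1,3)→{3,8}; (2,7)→{3,7}; (3,2)→{2,5}; (4,8)→{6,8}; (5,6)→{5,6,7}; (7,1)→{1,2}. Safe: 4. Place at column 4.
Row 8: attacked by (1,3)→{3}; (2,7)→{1,7}; (3,2)→{2,7}; (4,8)→{4,8}; (5,6)→{3,6}; (6,4)→{2,4,6}; (7,1)→{1,2}. Safe: 5. Place at column 5.
Columns [3, 7, 2, 8, 6, 4, 1, 5], r−c [-2, -5, 1, -4, -1, 2, 6, 3], r+c [4, 9, 5, 12, 11, 10, 8, 13] are all distinct, so no two queens attack.

(1,3) (2,7) (3,2) (4,8) (5,6) (6,4) (7,1) (8,5)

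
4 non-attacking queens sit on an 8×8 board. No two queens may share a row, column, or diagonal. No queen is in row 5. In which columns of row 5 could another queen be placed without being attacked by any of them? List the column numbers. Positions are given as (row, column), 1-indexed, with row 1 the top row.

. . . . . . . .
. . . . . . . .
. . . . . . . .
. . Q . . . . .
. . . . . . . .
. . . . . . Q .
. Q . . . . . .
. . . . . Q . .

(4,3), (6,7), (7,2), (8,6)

columns 1, 5

(4,3) attacks row 5 at column 3 and diagonals 2, 4.
(6,7) attacks row 5 at column 7 and diagonals 6, 8.
(7,2) attacks row 5 at column 2 and diagonals 4.
(8,6) attacks row 5 at column 6 and diagonals 3.
Attacked columns: {2, 3, 4, 6, 7, 8}. Safe: {1, 5}.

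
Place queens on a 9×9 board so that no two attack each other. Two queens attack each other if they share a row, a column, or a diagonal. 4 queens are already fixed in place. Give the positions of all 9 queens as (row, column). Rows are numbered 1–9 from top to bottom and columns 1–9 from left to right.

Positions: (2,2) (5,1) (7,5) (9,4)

(1,7) (2,2) (3,8) (4,6) (5,1) (6,3) (7,5) (8,9) (9,4)

Row 1: attacked by (2,2)→{1,2,3}; (5,1)→{1,5}; (7,5)→{5}; (9,4)→{4}. Safe: 6, 7, 8, 9. Place at column 7.
Row 3: attacked by (1,7)→{5,7,9}; (2,2)→{1,2,3}; (5,1)→{1,3}; (7,5)→{1,5,9}; (9,4)→{4}. Safe: 6, 8. Place at column 8.
Row 4: attacked by (1,7)→{4,7}; (2,2)→{2,4}; (3,8)→{7,8,9}; (5,1)→{1,2}; (7,5)→{2,5,8}; (9,4)→{4,9}. Safe: 3, 6. Place at column 6.
Row 6: attacked by (1,7)→{2,7}; (2,2)→{2,6}; (3,8)→{5,8}; (4,6)→{4,6,8}; (5,1)→{1,2}; (7,5)→{4,5,6}; (9,4)→{1,4,7}. Safe: 3, 9. Place at column 3.
Row 8: attacked by (1,7)→{7}; (2,2)→{2,8}; (3,8)→{3,8}; (4,6)→{2,6}; (5,1)→{1,4}; (6,3)→{1,3,5}; (7,5)→{4,5,6}; (9,4)→{3,4,5}. Safe: 9. Place at column 9.
Columns [7, 2, 8, 6, 1, 3, 5, 9, 4], r−c [-6, 0, -5, -2, 4, 3, 2, -1, 5], r+c [8, 4, 11, 10, 6, 9, 12, 17, 13] are all distinct, so no two queens attack.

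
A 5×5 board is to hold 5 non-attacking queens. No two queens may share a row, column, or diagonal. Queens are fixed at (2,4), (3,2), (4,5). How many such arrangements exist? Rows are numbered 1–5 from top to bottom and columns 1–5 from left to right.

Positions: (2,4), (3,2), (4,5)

1

Branch on row 1: col 1 → 1.
Sum: 1 = 1.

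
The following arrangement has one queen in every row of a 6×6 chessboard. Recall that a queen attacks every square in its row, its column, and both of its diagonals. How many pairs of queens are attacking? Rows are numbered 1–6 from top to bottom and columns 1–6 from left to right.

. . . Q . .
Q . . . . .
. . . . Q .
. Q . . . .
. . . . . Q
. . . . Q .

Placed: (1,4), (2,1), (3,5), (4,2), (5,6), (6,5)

Same column: (3,5)–(6,5) (column 5).
Same diagonal: (2,1)–(6,5) (|2−6| = |1−5| = 4); (5,6)–(6,5) (|5−6| = |6−5| = 1).
Total attacking pairs: 3.

3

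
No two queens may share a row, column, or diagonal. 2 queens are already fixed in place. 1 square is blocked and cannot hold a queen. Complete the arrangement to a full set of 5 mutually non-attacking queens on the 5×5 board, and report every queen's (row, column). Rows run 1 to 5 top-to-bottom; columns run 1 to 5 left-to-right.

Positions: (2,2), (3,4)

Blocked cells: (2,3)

(1,5) (2,2) (3,4) (4,1) (5,3)

Row 1: attacked by (2,2)→{1,2,3}; (3,4)→{2,4}. Safe: 5. Place at column 5.
Row 4: attacked by (1,5)→{2,5}; (2,2)→{2,4}; (3,4)→{3,4,5}. Safe: 1. Place at column 1.
Row 5: attacked by (1,5)→{1,5}; (2,2)→{2,5}; (3,4)→{2,4}; (4,1)→{1,2}. Safe: 3. Place at column 3.
Columns [5, 2, 4, 1, 3], r−c [-4, 0, -1, 3, 2], r+c [6, 4, 7, 5, 8] are all distinct, so no two queens attack.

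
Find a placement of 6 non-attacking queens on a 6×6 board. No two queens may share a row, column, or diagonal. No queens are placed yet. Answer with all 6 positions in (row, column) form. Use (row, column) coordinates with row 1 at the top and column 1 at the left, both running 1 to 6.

(1,4) (2,1) (3,5) (4,2) (5,6) (6,3)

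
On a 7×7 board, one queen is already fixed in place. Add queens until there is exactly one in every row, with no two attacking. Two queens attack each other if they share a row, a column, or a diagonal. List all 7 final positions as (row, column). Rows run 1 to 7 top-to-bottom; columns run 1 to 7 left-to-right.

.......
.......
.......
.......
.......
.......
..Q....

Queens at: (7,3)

(1,4) (2,7) (3,5) (4,2) (5,6) (6,1) (7,3)

Row 1: attacked by (7,3)→{3}. Safe: 1, 2, 4, 5, 6, 7. Place at column 4.
Row 2: attacked by (1,4)→{3,4,5}; (7,3)→{3}. Safe: 1, 2, 6, 7. Place at column 7.
Row 3: attacked by (1,4)→{2,4,6}; (2,7)→{6,7}; (7,3)→{3,7}. Safe: 1, 5. Place at column 5.
Row 4: attacked by (1,4)→{1,4,7}; (2,7)→{5,7}; (3,5)→{4,5,6}; (7,3)→{3,6}. Safe: 2. Place at column 2.
Row 5: attacked by (1,4)→{4}; (2,7)→{4,7}; (3,5)→{3,5,7}; (4,2)→{1,2,3}; (7,3)→{1,3,5}. Safe: 6. Place at column 6.
Row 6: attacked by (1,4)→{4}; (2,7)→{3,7}; (3,5)→{2,5}; (4,2)→{2,4}; (5,6)→{5,6,7}; (7,3)→{2,3,4}. Safe: 1. Place at column 1.
Columns [4, 7, 5, 2, 6, 1, 3], r−c [-3, -5, -2, 2, -1, 5, 4], r+c [5, 9, 8, 6, 11, 7, 10] are all distinct, so no two queens attack.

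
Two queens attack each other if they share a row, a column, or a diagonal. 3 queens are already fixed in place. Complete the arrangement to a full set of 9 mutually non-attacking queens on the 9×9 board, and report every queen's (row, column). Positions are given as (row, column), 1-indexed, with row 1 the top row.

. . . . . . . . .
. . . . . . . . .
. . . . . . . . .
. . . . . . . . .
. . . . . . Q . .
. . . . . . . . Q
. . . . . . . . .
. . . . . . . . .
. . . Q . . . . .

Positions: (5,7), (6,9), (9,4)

(1,5) (2,2) (3,8) (4,3) (5,7) (6,9) (7,1) (8,6) (9,4)

Row 1: attacked by (5,7)→{3,7}; (6,9)→{4,9}; (9,4)→{4}. Safe: 1, 2, 5, 6, 8. Place at column 5.
Row 2: attacked by (1,5)→{4,5,6}; (5,7)→{4,7}; (6,9)→{5,9}; (9,4)→{4}. Safe: 1, 2, 3, 8. Place at column 2.
Row 3: attacked by (1,5)→{3,5,7}; (2,2)→{1,2,3}; (5,7)→{5,7,9}; (6,9)→{6,9}; (9,4)→{4}. Safe: 8. Place at column 8.
Row 4: attacked by (1,5)→{2,5,8}; (2,2)→{2,4}; (3,8)→{7,8,9}; (5,7)→{6,7,8}; (6,9)→{7,9}; (9,4)→{4,9}. Safe: 1, 3. Place at column 3.
Row 7: attacked by (1,5)→{5}; (2,2)→{2,7}; (3,8)→{4,8}; (4,3)→{3,6}; (5,7)→{5,7,9}; (6,9)→{8,9}; (9,4)→{2,4,6}. Safe: 1. Place at column 1.
Row 8: attacked by (1,5)→{5}; (2,2)→{2,8}; (3,8)→{3,8}; (4,3)→{3,7}; (5,7)→{4,7}; (6,9)→{7,9}; (7,1)→{1,2}; (9,4)→{3,4,5}. Safe: 6. Place at column 6.
Columns [5, 2, 8, 3, 7, 9, 1, 6, 4], r−c [-4, 0, -5, 1, -2, -3, 6, 2, 5], r+c [6, 4, 11, 7, 12, 15, 8, 14, 13] are all distinct, so no two queens attack.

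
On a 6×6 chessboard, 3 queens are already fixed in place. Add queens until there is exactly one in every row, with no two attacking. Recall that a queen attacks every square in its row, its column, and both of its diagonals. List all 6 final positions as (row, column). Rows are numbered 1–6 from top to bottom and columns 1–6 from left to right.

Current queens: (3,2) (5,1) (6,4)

(1,3) (2,6) (3,2) (4,5) (5,1) (6,4)

Row 1: attacked by (3,2)→{2,4}; (5,1)→{1,5}; (6,4)→{4}. Safe: 3, 6. Place at column 3.
Row 2: attacked by (1,3)→{2,3,4}; (3,2)→{1,2,3}; (5,1)→{1,4}; (6,4)→{4}. Safe: 5, 6. Place at column 6.
Row 4: attacked by (1,3)→{3,6}; (2,6)→{4,6}; (3,2)→{1,2,3}; (5,1)→{1,2}; (6,4)→{2,4,6}. Safe: 5. Place at column 5.
Columns [3, 6, 2, 5, 1, 4], r−c [-2, -4, 1, -1, 4, 2], r+c [4, 8, 5, 9, 6, 10] are all distinct, so no two queens attack.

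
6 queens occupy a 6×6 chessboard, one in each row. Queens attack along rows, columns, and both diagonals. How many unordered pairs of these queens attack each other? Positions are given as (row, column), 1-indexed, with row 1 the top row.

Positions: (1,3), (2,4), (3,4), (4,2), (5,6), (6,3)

5

Same column: (1,3)–(6,3) (column 3); (2,4)–(3,4) (column 4).
Same diagonal: (1,3)–(2,4) (|1−2| = |3−4| = 1); (2,4)–(4,2) (|2−4| = |4−2| = 2); (3,4)–(5,6) (|3−5| = |4−6| = 2).
Total attacking pairs: 5.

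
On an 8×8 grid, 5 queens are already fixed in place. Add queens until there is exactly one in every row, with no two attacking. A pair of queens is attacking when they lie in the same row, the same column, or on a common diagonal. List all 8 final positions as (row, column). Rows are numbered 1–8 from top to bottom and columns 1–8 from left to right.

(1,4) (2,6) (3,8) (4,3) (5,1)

(1,4) (2,6) (3,8) (4,3) (5,1) (6,7) (7,5) (8,2)

Row 6: attacked by (1,4)→{4}; (2,6)→{2,6}; (3,8)→{5,8}; (4,3)→{1,3,5}; (5,1)→{1,2}. Safe: 7. Place at column 7.
Row 7: attacked by (1,4)→{4}; (2,6)→{1,6}; (3,8)→{4,8}; (4,3)→{3,6}; (5,1)→{1,3}; (6,7)→{6,7,8}. Safe: 2, 5. Place at column 5.
Row 8: attacked by (1,4)→{4}; (2,6)→{6}; (3,8)→{3,8}; (4,3)→{3,7}; (5,1)→{1,4}; (6,7)→{5,7}; (7,5)→{4,5,6}. Safe: 2. Place at column 2.
Columns [4, 6, 8, 3, 1, 7, 5, 2], r−c [-3, -4, -5, 1, 4, -1, 2, 6], r+c [5, 8, 11, 7, 6, 13, 12, 10] are all distinct, so no two queens attack.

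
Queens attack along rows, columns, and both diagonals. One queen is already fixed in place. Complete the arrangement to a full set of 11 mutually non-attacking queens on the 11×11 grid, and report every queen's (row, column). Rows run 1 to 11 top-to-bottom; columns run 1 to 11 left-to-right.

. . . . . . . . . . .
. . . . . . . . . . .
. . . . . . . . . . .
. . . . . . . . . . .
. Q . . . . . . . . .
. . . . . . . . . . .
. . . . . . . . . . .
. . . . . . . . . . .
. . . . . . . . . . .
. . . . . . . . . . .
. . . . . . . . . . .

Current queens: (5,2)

(1,10) (2,3) (3,5) (4,8) (5,2) (6,11) (7,7) (8,1) (9,4) (10,6) (11,9)

Row 1: attacked by (5,2)→{2,6}. Safe: 1, 3, 4, 5, 7, 8, 9, 10, 11. Place at column 10.
Row 2: attacked by (1,10)→{9,10,11}; (5,2)→{2,5}. Safe: 1, 3, 4, 6, 7, 8. Place at column 3.
Row 3: attacked by (1,10)→{8,10}; (2,3)→{2,3,4}; (5,2)→{2,4}. Safe: 1, 5, 6, 7, 9, 11. Place at column 5.
Row 4: attacked by (1,10)→{7,10}; (2,3)→{1,3,5}; (3,5)→{4,5,6}; (5,2)→{1,2,3}. Safe: 8, 9, 11. Place at column 8.
Row 6: attacked by (1,10)→{5,10}; (2,3)→{3,7}; (3,5)→{2,5,8}; (4,8)→{6,8,10}; (5,2)→{1,2,3}. Safe: 4, 9, 11. Place at column 11.
Row 7: attacked by (1,10)→{4,10}; (2,3)→{3,8}; (3,5)→{1,5,9}; (4,8)→{5,8,11}; (5,2)→{2,4}; (6,11)→{10,11}. Safe: 6, 7. Place at column 7.
Row 8: attacked by (1,10)→{3,10}; (2,3)→{3,9}; (3,5)→{5,10}; (4,8)→{4,8}; (5,2)→{2,5}; (6,11)→{9,11}; (7,7)→{6,7,8}. Safe: 1. Place at column 1.
Row 9: attacked by (1,10)→{2,10}; (2,3)→{3,10}; (3,5)→{5,11}; (4,8)→{3,8}; (5,2)→{2,6}; (6,11)→{8,11}; (7,7)→{5,7,9}; (8,1)→{1,2}. Safe: 4. Place at column 4.
Row 10: attacked by (1,10)→{1,10}; (2,3)→{3,11}; (3,5)→{5}; (4,8)→{2,8}; (5,2)→{2,7}; (6,11)→{7,11}; (7,7)→{4,7,10}; (8,1)→{1,3}; (9,4)→{3,4,5}. Safe: 6, 9. Place at column 6.
Row 11: attacked by (1,10)→{10}; (2,3)→{3}; (3,5)→{5}; (4,8)→{1,8}; (5,2)→{2,8}; (6,11)→{6,11}; (7,7)→{3,7,11}; (8,1)→{1,4}; (9,4)→{2,4,6}; (10,6)→{5,6,7}. Safe: 9. Place at column 9.
Columns [10, 3, 5, 8, 2, 11, 7, 1, 4, 6, 9], r−c [-9, -1, -2, -4, 3, -5, 0, 7, 5, 4, 2], r+c [11, 5, 8, 12, 7, 17, 14, 9, 13, 16, 20] are all distinct, so no two queens attack.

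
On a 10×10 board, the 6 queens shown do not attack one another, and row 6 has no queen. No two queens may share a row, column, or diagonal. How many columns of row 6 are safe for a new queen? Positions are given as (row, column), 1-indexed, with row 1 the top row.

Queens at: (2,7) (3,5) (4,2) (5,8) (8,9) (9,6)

(2,7) attacks row 6 at column 7 and diagonals 3.
(3,5) attacks row 6 at column 5 and diagonals 2, 8.
(4,2) attacks row 6 at column 2 and diagonals 4.
(5,8) attacks row 6 at column 8 and diagonals 7, 9.
(8,9) attacks row 6 at column 9 and diagonals 7.
(9,6) attacks row 6 at column 6 and diagonals 3, 9.
Attacked columns: {2, 3, 4, 5, 6, 7, 8, 9}. Safe: {1, 10}.

2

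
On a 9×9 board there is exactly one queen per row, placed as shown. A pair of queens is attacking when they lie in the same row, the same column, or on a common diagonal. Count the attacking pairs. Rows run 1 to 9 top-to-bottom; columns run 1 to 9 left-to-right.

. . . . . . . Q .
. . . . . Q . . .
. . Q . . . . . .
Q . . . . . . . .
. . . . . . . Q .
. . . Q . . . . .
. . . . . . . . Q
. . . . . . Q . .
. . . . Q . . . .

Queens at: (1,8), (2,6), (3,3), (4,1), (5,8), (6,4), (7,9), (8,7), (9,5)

1

Same column: (1,8)–(5,8) (column 8).
Total attacking pairs: 1.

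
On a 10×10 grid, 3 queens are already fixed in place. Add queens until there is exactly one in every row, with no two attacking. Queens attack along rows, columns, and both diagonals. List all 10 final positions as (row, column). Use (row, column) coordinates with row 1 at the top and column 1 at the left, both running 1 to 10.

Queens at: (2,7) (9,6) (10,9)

Row 1: attacked by (2,7)→{6,7,8}; (9,6)→{6}; (10,9)→{9}. Safe: 1, 2, 3, 4, 5, 10. Place at column 2.
Row 3: attacked by (1,2)→{2,4}; (2,7)→{6,7,8}; (9,6)→{6}; (10,9)→{2,9}. Safe: 1, 3, 5, 10. Place at column 5.
Row 4: attacked by (1,2)→{2,5}; (2,7)→{5,7,9}; (3,5)→{4,5,6}; (9,6)→{1,6}; (10,9)→{3,9}. Safe: 8, 10. Place at column 8.
Row 5: attacked by (1,2)→{2,6}; (2,7)→{4,7,10}; (3,5)→{3,5,7}; (4,8)→{7,8,9}; (9,6)→{2,6,10}; (10,9)→{4,9}. Safe: 1. Place at column 1.
Row 6: attacked by (1,2)→{2,7}; (2,7)→{3,7}; (3,5)→{2,5,8}; (4,8)→{6,8,10}; (5,1)→{1,2}; (9,6)→{3,6,9}; (10,9)→{5,9}. Safe: 4. Place at column 4.
Row 7: attacked by (1,2)→{2,8}; (2,7)→{2,7}; (3,5)→{1,5,9}; (4,8)→{5,8}; (5,1)→{1,3}; (6,4)→{3,4,5}; (9,6)→{4,6,8}; (10,9)→{6,9}. Safe: 10. Place at column 10.
Row 8: attacked by (1,2)→{2,9}; (2,7)→{1,7}; (3,5)→{5,10}; (4,8)→{4,8}; (5,1)→{1,4}; (6,4)→{2,4,6}; (7,10)→{9,10}; (9,6)→{5,6,7}; (10,9)→{7,9}. Safe: 3. Place at column 3.
Columns [2, 7, 5, 8, 1, 4, 10, 3, 6, 9], r−c [-1, -5, -2, -4, 4, 2, -3, 5, 3, 1], r+c [3, 9, 8, 12, 6, 10, 17, 11, 15, 19] are all distinct, so no two queens attack.

(1,2) (2,7) (3,5) (4,8) (5,1) (6,4) (7,10) (8,3) (9,6) (10,9)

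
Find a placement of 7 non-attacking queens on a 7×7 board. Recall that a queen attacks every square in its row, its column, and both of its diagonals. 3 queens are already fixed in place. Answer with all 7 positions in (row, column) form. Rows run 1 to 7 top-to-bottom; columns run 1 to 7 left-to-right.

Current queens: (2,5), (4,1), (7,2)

Row 1: attacked by (2,5)→{4,5,6}; (4,1)→{1,4}; (7,2)→{2}. Safe: 3, 7. Place at column 7.
Row 3: attacked by (1,7)→{5,7}; (2,5)→{4,5,6}; (4,1)→{1,2}; (7,2)→{2,6}. Safe: 3. Place at column 3.
Row 5: attacked by (1,7)→{3,7}; (2,5)→{2,5}; (3,3)→{1,3,5}; (4,1)→{1,2}; (7,2)→{2,4}. Safe: 6. Place at column 6.
Row 6: attacked by (1,7)→{2,7}; (2,5)→{1,5}; (3,3)→{3,6}; (4,1)→{1,3}; (5,6)→{5,6,7}; (7,2)→{1,2,3}. Safe: 4. Place at column 4.
Columns [7, 5, 3, 1, 6, 4, 2], r−c [-6, -3, 0, 3, -1, 2, 5], r+c [8, 7, 6, 5, 11, 10, 9] are all distinct, so no two queens attack.

(1,7) (2,5) (3,3) (4,1) (5,6) (6,4) (7,2)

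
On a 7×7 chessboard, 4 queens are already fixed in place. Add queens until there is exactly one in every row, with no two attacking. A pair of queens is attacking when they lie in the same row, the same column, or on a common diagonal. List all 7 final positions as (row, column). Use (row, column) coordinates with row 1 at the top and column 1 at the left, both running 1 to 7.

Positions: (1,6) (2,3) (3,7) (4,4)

Row 5: attacked by (1,6)→{2,6}; (2,3)→{3,6}; (3,7)→{5,7}; (4,4)→{3,4,5}. Safe: 1. Place at column 1.
Row 6: attacked by (1,6)→{1,6}; (2,3)→{3,7}; (3,7)→{4,7}; (4,4)→{2,4,6}; (5,1)→{1,2}. Safe: 5. Place at column 5.
Row 7: attacked by (1,6)→{6}; (2,3)→{3}; (3,7)→{3,7}; (4,4)→{1,4,7}; (5,1)→{1,3}; (6,5)→{4,5,6}. Safe: 2. Place at column 2.
Columns [6, 3, 7, 4, 1, 5, 2], r−c [-5, -1, -4, 0, 4, 1, 5], r+c [7, 5, 10, 8, 6, 11, 9] are all distinct, so no two queens attack.

(1,6) (2,3) (3,7) (4,4) (5,1) (6,5) (7,2)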